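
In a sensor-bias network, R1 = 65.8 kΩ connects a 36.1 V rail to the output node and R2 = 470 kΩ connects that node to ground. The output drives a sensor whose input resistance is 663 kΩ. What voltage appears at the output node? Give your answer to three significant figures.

V_out ≈ 29.1 V

The load sits in parallel with R2: R2‖R_L = (470 × 663) / (470 + 663) = 275.0 kΩ.
V_out = 36.1 × 275.0 / (65.8 + 275.0) = 36.1 × 275.0/340.8 = 29.1 V.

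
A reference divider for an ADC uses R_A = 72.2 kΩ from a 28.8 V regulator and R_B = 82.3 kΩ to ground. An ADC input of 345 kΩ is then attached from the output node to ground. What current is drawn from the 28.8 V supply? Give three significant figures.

R_B‖R_L = 66.45 kΩ, so the source sees R_A + R_B‖R_L = 138.6 kΩ.
I = 28.8 V / 138.6 kΩ = 0.208 mA.

I ≈ 0.208 mA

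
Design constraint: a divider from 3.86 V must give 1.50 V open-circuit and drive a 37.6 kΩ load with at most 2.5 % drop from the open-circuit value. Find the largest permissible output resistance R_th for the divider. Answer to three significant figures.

Loading drop = R_th/(R_th + R_L) ≤ 0.0250, so R_th ≤ R_L · ε/(1−ε) = 37.6 kΩ × 0.0250/0.9750 = 964 Ω.

R_th ≤ 964 Ω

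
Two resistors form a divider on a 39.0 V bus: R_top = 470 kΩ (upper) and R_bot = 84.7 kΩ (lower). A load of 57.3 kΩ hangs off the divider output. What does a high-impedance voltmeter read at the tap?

V_out ≈ 2.64 V

The load sits in parallel with R_bot: R_bot‖R_L = (84.7 × 57.3) / (84.7 + 57.3) = 34.18 kΩ.
V_out = 39.0 × 34.18 / (470 + 34.18) = 39.0 × 34.18/504.2 = 2.64 V.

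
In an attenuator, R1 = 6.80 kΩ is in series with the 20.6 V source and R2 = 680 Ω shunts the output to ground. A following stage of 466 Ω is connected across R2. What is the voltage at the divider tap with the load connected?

V_out ≈ 0.805 V

The load sits in parallel with R2: R2‖R_L = (680 × 466) / (680 + 466) = 276.5 Ω.
V_out = 20.6 × 276.5 / (6800 + 276.5) = 20.6 × 276.5/7077 = 0.805 V.
(Unloaded it would have been 1.87 V.)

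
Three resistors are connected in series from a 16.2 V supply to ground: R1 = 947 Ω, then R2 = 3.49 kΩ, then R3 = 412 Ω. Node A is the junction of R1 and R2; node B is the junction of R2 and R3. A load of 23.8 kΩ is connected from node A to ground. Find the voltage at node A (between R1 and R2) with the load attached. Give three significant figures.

Below node A the series string R2+R3 = 3902 Ω sits in parallel with the 23800 Ω load: 3352 Ω.
V_A = 16.2 × 3352/(947 + 3352) = 12.6 V.

V ≈ 12.6 V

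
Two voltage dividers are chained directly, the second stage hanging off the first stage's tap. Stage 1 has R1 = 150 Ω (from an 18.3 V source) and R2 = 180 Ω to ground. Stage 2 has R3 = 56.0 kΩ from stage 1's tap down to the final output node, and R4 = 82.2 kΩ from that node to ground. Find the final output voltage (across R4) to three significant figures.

V_out ≈ 5.93 V

Stage 2 presents R3+R4 = 138200 Ω as a load on stage 1's tap.
Stage 1's lower leg becomes R2‖(R3+R4) = 179.8 Ω, so V_mid = 18.3 × 179.8/329.8 = 9.976 V.
Stage 2 is itself unloaded: V_out = V_mid × R4/(R3+R4) = 9.976 × 82200/138200 = 5.93 V.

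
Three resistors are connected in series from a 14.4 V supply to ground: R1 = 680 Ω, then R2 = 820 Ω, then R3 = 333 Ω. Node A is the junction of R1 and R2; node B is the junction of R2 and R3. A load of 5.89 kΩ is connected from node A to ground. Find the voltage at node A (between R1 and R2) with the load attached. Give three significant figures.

V ≈ 8.44 V

Below node A the series string R2+R3 = 1153 Ω sits in parallel with the 5890 Ω load: 964.2 Ω.
V_A = 14.4 × 964.2/(680 + 964.2) = 8.44 V.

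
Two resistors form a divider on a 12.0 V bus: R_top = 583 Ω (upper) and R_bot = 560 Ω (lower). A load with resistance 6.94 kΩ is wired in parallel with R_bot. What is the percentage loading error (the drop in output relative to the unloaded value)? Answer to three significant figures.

The divider's output (Thévenin) resistance is R_top‖R_bot = 285.6 Ω.
Fractional drop under load = R_th/(R_th + R_L) = 285.6 / (285.6 + 6940) = 0.03953.
So the output falls by 3.95 %.

3.95 %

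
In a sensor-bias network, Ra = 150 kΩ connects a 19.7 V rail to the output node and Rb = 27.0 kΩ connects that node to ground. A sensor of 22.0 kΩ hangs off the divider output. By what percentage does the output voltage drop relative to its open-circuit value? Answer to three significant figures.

The divider's output (Thévenin) resistance is Ra‖Rb = 22.88 kΩ.
Fractional drop under load = R_th/(R_th + R_L) = 22.88 / (22.88 + 22.0) = 0.5098.
So the output falls by 51.0 %.

51.0 %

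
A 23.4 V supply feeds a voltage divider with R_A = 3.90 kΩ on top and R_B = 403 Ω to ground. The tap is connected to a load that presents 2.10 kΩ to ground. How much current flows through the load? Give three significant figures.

R_B‖R_L = 338.1 Ω; V_out = 23.4 × 338.1/4238 = 1.867 V.
I_L = V_out / R_L = 1.867 / 2.10 kΩ = 0.889 mA.

I_L ≈ 0.889 mA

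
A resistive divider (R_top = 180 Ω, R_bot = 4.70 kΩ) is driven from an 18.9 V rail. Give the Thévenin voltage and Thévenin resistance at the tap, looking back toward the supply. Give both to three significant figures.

V_th = 18.2 V, R_th = 173 Ω

V_th is the open-circuit tap voltage: 18.9 × 4700/(180 + 4700) = 18.2 V.
With the supply zeroed, R_top and R_bot appear in parallel from the tap: R_th = R_top‖R_bot = (180 × 4700)/4880 = 173 Ω.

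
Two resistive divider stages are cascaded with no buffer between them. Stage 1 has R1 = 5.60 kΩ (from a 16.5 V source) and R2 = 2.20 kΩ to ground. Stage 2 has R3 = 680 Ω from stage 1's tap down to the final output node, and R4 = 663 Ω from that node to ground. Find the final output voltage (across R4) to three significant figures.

Stage 2 presents R3+R4 = 1343 Ω as a load on stage 1's tap.
Stage 1's lower leg becomes R2‖(R3+R4) = 833.9 Ω, so V_mid = 16.5 × 833.9/6434 = 2.139 V.
Stage 2 is itself unloaded: V_out = V_mid × R4/(R3+R4) = 2.139 × 663/1343 = 1.06 V.

V_out ≈ 1.06 V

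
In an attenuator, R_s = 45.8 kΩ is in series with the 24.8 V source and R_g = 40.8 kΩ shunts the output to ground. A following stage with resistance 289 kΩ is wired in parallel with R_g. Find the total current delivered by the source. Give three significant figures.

R_g‖R_L = 35.75 kΩ, so the source sees R_s + R_g‖R_L = 81.55 kΩ.
I = 24.8 V / 81.55 kΩ = 0.304 mA.

I ≈ 0.304 mA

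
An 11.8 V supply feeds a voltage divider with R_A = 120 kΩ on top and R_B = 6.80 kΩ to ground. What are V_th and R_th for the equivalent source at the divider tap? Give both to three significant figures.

V_th is the open-circuit tap voltage: 11.8 × 6.80/(120 + 6.80) = 0.633 V.
With the supply zeroed, R_A and R_B appear in parallel from the tap: R_th = R_A‖R_B = (120 × 6.80)/126.8 = 6.44 kΩ.

V_th = 0.633 V, R_th = 6.44 kΩ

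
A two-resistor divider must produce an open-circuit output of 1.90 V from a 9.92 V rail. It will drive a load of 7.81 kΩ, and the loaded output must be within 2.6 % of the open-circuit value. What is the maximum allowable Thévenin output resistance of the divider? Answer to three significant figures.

Loading drop = R_th/(R_th + R_L) ≤ 0.0260, so R_th ≤ R_L · ε/(1−ε) = 7.81 kΩ × 0.0260/0.9740 = 208 Ω.

R_th ≤ 208 Ω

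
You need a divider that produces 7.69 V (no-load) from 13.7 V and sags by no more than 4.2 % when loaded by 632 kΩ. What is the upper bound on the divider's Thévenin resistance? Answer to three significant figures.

R_th ≤ 27.7 kΩ

Loading drop = R_th/(R_th + R_L) ≤ 0.0420, so R_th ≤ R_L · ε/(1−ε) = 632 kΩ × 0.0420/0.9580 = 27.7 kΩ.
(Any R1, R2 with R2/(R1+R2) = 0.561 and R1‖R2 ≤ 27.7 kΩ will meet the spec.)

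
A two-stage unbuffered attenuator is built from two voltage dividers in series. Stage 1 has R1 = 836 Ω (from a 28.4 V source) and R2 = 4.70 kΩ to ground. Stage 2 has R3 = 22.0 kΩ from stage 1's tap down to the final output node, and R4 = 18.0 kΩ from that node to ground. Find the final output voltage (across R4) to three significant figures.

V_out ≈ 10.7 V

Stage 2 presents R3+R4 = 40000 Ω as a load on stage 1's tap.
Stage 1's lower leg becomes R2‖(R3+R4) = 4206 Ω, so V_mid = 28.4 × 4206/5042 = 23.69 V.
Stage 2 is itself unloaded: V_out = V_mid × R4/(R3+R4) = 23.69 × 18000/40000 = 10.7 V.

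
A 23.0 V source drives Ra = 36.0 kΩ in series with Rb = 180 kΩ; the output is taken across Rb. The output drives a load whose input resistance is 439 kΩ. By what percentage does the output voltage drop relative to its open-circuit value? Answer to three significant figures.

6.40 %

The divider's output (Thévenin) resistance is Ra‖Rb = 30.00 kΩ.
Fractional drop under load = R_th/(R_th + R_L) = 30.00 / (30.00 + 439) = 0.06397.
So the output falls by 6.40 %.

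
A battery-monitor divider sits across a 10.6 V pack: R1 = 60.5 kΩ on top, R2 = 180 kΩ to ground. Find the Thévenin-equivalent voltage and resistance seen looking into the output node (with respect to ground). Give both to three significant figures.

V_th is the open-circuit tap voltage: 10.6 × 180/(60.5 + 180) = 7.93 V.
With the supply zeroed, R1 and R2 appear in parallel from the tap: R_th = R1‖R2 = (60.5 × 180)/240.5 = 45.3 kΩ.

V_th = 7.93 V, R_th = 45.3 kΩ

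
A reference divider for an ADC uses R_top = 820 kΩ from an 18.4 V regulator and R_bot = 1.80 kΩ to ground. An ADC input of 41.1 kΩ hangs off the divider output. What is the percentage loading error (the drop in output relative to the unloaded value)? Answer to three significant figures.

4.19 %

The divider's output (Thévenin) resistance is R_top‖R_bot = 1.796 kΩ.
Fractional drop under load = R_th/(R_th + R_L) = 1.796 / (1.796 + 41.1) = 0.04187.
So the output falls by 4.19 %.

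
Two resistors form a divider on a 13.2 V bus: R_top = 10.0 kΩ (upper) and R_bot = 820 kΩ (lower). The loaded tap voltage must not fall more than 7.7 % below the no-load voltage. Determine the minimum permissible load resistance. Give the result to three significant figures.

Output resistance R_th = R_top‖R_bot = (10.0 × 820)/830.0 = 9.880 kΩ.
The fractional drop is R_th/(R_th + R_L); requiring this ≤ 0.0770 gives R_L ≥ R_th(1/0.0770 − 1) = 9.880 × 11.99 = 118 kΩ.

R_L(min) ≈ 118 kΩ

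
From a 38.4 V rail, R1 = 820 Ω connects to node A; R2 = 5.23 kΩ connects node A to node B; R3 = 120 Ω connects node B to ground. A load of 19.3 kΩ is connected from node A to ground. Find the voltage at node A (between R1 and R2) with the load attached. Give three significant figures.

Below node A the series string R2+R3 = 5350 Ω sits in parallel with the 19300 Ω load: 4189 Ω.
V_A = 38.4 × 4189/(820 + 4189) = 32.1 V.

V ≈ 32.1 V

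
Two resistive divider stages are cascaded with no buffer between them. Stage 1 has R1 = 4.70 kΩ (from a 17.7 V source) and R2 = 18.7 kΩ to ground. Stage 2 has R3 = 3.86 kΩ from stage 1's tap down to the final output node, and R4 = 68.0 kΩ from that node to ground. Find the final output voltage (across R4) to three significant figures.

V_out ≈ 12.7 V

Stage 2 presents R3+R4 = 71.86 kΩ as a load on stage 1's tap.
Stage 1's lower leg becomes R2‖(R3+R4) = 14.84 kΩ, so V_mid = 17.7 × 14.84/19.54 = 13.44 V.
Stage 2 is itself unloaded: V_out = V_mid × R4/(R3+R4) = 13.44 × 68.0/71.86 = 12.7 V.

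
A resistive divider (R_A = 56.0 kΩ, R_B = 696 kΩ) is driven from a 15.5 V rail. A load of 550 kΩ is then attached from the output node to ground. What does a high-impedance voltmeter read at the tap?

V_out ≈ 13.1 V

The load sits in parallel with R_B: R_B‖R_L = (696 × 550) / (696 + 550) = 307.2 kΩ.
V_out = 15.5 × 307.2 / (56.0 + 307.2) = 15.5 × 307.2/363.2 = 13.1 V.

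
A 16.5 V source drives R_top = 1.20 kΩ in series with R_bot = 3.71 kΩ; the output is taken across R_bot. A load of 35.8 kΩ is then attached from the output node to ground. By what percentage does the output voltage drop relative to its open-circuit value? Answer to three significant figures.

The divider's output (Thévenin) resistance is R_top‖R_bot = 0.9067 kΩ.
Fractional drop under load = R_th/(R_th + R_L) = 0.9067 / (0.9067 + 35.8) = 0.02470.
So the output falls by 2.47 %.

2.47 %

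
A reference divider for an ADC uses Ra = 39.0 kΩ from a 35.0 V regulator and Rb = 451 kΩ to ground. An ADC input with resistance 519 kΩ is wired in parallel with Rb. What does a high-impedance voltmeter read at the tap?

V_out ≈ 30.1 V

The load sits in parallel with Rb: Rb‖R_L = (451 × 519) / (451 + 519) = 241.3 kΩ.
V_out = 35.0 × 241.3 / (39.0 + 241.3) = 35.0 × 241.3/280.3 = 30.1 V.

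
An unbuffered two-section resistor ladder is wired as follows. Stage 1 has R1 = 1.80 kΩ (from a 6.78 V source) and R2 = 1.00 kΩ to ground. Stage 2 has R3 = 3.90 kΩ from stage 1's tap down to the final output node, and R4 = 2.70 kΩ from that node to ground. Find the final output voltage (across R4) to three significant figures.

Stage 2 presents R3+R4 = 6.600 kΩ as a load on stage 1's tap.
Stage 1's lower leg becomes R2‖(R3+R4) = 0.8684 kΩ, so V_mid = 6.78 × 0.8684/2.668 = 2.207 V.
Stage 2 is itself unloaded: V_out = V_mid × R4/(R3+R4) = 2.207 × 2.70/6.600 = 0.903 V.

V_out ≈ 0.903 V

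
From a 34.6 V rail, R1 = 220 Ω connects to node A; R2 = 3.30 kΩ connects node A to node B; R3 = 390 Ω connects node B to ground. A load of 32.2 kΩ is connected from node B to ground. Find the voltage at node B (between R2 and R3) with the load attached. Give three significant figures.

At node B, R3 is in parallel with the load: R3‖R_L = 385.3 Ω.
Below node A the resistance is R2 + (R3‖R_L) = 3685 Ω, so V_A = 34.6 × 3685/3905 = 32.65 V.
Then V_B = V_A × (R3‖R_L)/(R2 + R3‖R_L) = 32.65 × 385.3/3685 = 3.41 V.

V ≈ 3.41 V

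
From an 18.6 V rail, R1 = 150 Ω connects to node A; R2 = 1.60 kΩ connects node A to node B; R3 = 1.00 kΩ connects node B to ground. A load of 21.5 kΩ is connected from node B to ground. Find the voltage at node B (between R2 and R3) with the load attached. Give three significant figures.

V ≈ 6.57 V

At node B, R3 is in parallel with the load: R3‖R_L = 955.6 Ω.
Below node A the resistance is R2 + (R3‖R_L) = 2556 Ω, so V_A = 18.6 × 2556/2706 = 17.57 V.
Then V_B = V_A × (R3‖R_L)/(R2 + R3‖R_L) = 17.57 × 955.6/2556 = 6.57 V.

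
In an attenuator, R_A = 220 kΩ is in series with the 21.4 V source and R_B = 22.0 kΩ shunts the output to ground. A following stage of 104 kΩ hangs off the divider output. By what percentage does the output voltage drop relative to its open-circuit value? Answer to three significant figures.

16.1 %

Unloaded V = 21.4 × 22.0/242.0 = 1.945 V.
Loaded: R_B‖R_L = 18.16 kΩ, giving V = 21.4 × 18.16/238.2 = 1.632 V.
Drop = (1.945 − 1.632) / 1.945 = 16.1 %.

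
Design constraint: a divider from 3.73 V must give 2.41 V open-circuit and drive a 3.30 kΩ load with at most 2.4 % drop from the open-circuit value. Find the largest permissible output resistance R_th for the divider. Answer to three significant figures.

R_th ≤ 81.1 Ω

Loading drop = R_th/(R_th + R_L) ≤ 0.0240, so R_th ≤ R_L · ε/(1−ε) = 3.30 kΩ × 0.0240/0.9760 = 81.1 Ω.
(Any R1, R2 with R2/(R1+R2) = 0.646 and R1‖R2 ≤ 81.1 Ω will meet the spec.)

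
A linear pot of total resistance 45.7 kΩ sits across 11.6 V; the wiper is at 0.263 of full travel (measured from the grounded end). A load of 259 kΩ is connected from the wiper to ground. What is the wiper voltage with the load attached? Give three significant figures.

The wiper splits the pot into (1−α)R = 33.68 kΩ above and αR = 12.02 kΩ below.
Lower section ‖ load = 11.49 kΩ.
V_wiper = 11.6 × 11.49/(33.68 + 11.49) = 2.95 V.

V ≈ 2.95 V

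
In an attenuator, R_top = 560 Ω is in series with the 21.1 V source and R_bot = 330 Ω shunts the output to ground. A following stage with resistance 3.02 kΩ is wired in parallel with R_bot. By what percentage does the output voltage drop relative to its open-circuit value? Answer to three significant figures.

6.43 %

The divider's output (Thévenin) resistance is R_top‖R_bot = 207.6 Ω.
Fractional drop under load = R_th/(R_th + R_L) = 207.6 / (207.6 + 3020) = 0.06433.
So the output falls by 6.43 %.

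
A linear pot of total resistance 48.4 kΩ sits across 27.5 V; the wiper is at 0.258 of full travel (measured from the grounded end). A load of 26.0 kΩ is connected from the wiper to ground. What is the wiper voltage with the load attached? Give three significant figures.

V ≈ 5.23 V

The wiper splits the pot into (1−α)R = 35.91 kΩ above and αR = 12.49 kΩ below.
Lower section ‖ load = 8.436 kΩ.
V_wiper = 27.5 × 8.436/(35.91 + 8.436) = 5.23 V.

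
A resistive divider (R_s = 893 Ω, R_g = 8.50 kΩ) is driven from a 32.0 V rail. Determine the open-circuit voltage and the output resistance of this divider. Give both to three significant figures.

V_th is the open-circuit tap voltage: 32.0 × 8500/(893 + 8500) = 29.0 V.
With the supply zeroed, R_s and R_g appear in parallel from the tap: R_th = R_s‖R_g = (893 × 8500)/9393 = 808 Ω.

V_th = 29.0 V, R_th = 808 Ω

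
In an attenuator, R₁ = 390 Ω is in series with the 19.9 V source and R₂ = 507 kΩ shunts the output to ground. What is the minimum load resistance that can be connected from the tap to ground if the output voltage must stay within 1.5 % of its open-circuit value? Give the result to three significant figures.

Output resistance R_th = R₁‖R₂ = (390 × 507000)/507400 = 389.7 Ω.
The fractional drop is R_th/(R_th + R_L); requiring this ≤ 0.0150 gives R_L ≥ R_th(1/0.0150 − 1) = 389.7 × 65.67 = 25.6 kΩ.

R_L(min) ≈ 25.6 kΩ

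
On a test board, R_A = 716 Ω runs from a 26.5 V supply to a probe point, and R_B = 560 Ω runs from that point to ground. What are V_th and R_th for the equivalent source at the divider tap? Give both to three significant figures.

V_th = 11.6 V, R_th = 314 Ω

V_th is the open-circuit tap voltage: 26.5 × 560/(716 + 560) = 11.6 V.
With the supply zeroed, R_A and R_B appear in parallel from the tap: R_th = R_A‖R_B = (716 × 560)/1276 = 314 Ω.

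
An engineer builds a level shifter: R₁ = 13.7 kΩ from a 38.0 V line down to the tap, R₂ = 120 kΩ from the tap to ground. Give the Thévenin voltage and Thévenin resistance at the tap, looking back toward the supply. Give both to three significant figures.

V_th = 34.1 V, R_th = 12.3 kΩ

V_th is the open-circuit tap voltage: 38.0 × 120/(13.7 + 120) = 34.1 V.
With the supply zeroed, R₁ and R₂ appear in parallel from the tap: R_th = R₁‖R₂ = (13.7 × 120)/133.7 = 12.3 kΩ.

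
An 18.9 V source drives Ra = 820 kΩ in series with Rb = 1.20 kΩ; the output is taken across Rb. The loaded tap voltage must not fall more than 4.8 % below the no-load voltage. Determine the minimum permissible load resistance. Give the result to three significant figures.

R_L(min) ≈ 23.8 kΩ

Output resistance R_th = Ra‖Rb = (820 × 1.20)/821.2 = 1.198 kΩ.
The fractional drop is R_th/(R_th + R_L); requiring this ≤ 0.0480 gives R_L ≥ R_th(1/0.0480 − 1) = 1.198 × 19.83 = 23.8 kΩ.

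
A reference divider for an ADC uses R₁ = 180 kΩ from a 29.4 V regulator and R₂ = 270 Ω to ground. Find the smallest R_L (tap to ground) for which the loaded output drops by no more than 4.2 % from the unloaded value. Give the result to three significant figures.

R_L(min) ≈ 6.15 kΩ

Output resistance R_th = R₁‖R₂ = (180000 × 270)/180300 = 269.6 Ω.
The fractional drop is R_th/(R_th + R_L); requiring this ≤ 0.0420 gives R_L ≥ R_th(1/0.0420 − 1) = 269.6 × 22.81 = 6.15 kΩ.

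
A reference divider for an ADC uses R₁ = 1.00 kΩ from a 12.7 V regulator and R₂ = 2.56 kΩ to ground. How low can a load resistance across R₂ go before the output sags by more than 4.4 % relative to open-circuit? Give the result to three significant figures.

Output resistance R_th = R₁‖R₂ = (1000 × 2560)/3560 = 719.1 Ω.
The fractional drop is R_th/(R_th + R_L); requiring this ≤ 0.0440 gives R_L ≥ R_th(1/0.0440 − 1) = 719.1 × 21.73 = 15.6 kΩ.

R_L(min) ≈ 15.6 kΩ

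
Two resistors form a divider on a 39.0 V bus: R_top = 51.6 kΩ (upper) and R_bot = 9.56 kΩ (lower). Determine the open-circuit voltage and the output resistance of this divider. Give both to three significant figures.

V_th is the open-circuit tap voltage: 39.0 × 9.56/(51.6 + 9.56) = 6.10 V.
With the supply zeroed, R_top and R_bot appear in parallel from the tap: R_th = R_top‖R_bot = (51.6 × 9.56)/61.16 = 8.07 kΩ.

V_th = 6.10 V, R_th = 8.07 kΩ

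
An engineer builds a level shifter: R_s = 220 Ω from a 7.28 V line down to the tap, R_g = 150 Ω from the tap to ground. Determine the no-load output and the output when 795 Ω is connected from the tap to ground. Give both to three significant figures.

Open-circuit: V = 7.28 × 150/(220 + 150) = 2.95 V.
With the load, R_g becomes R_g‖R_L = 126.2 Ω, so V = 7.28 × 126.2/346.2 = 2.65 V.

Unloaded: 2.95 V; loaded: 2.65 V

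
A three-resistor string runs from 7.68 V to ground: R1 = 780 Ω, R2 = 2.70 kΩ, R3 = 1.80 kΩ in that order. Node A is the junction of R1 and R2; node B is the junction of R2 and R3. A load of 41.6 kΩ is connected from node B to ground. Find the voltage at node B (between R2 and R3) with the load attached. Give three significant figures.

V ≈ 2.55 V

At node B, R3 is in parallel with the load: R3‖R_L = 1725 Ω.
Below node A the resistance is R2 + (R3‖R_L) = 4425 Ω, so V_A = 7.68 × 4425/5205 = 6.529 V.
Then V_B = V_A × (R3‖R_L)/(R2 + R3‖R_L) = 6.529 × 1725/4425 = 2.55 V.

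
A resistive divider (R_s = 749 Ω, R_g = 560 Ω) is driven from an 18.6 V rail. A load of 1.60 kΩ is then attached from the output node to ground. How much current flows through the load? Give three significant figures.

R_g‖R_L = 414.8 Ω; V_out = 18.6 × 414.8/1164 = 6.630 V.
I_L = V_out / R_L = 6.630 / 1.60 kΩ = 4.14 mA.

I_L ≈ 4.14 mA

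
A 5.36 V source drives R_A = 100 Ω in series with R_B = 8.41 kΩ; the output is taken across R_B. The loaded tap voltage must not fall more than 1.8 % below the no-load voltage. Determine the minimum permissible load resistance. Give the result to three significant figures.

Output resistance R_th = R_A‖R_B = (100 × 8410)/8510 = 98.82 Ω.
The fractional drop is R_th/(R_th + R_L); requiring this ≤ 0.0180 gives R_L ≥ R_th(1/0.0180 − 1) = 98.82 × 54.56 = 5.39 kΩ.

R_L(min) ≈ 5.39 kΩ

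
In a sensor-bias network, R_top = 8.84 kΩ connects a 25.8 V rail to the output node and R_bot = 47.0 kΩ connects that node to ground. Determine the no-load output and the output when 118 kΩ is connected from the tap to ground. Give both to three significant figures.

Open-circuit: V = 25.8 × 47.0/(8.84 + 47.0) = 21.7 V.
With the load, R_bot becomes R_bot‖R_L = 33.61 kΩ, so V = 25.8 × 33.61/42.45 = 20.4 V.

Unloaded: 21.7 V; loaded: 20.4 V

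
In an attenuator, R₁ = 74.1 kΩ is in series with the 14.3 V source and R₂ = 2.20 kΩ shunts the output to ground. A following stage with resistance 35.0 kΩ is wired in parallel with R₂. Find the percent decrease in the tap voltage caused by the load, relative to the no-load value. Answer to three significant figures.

5.75 %

The divider's output (Thévenin) resistance is R₁‖R₂ = 2.137 kΩ.
Fractional drop under load = R_th/(R_th + R_L) = 2.137 / (2.137 + 35.0) = 0.05753.
So the output falls by 5.75 %.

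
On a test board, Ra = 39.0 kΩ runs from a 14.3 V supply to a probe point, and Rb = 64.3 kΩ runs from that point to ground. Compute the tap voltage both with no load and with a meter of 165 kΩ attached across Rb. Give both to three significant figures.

Open-circuit: V = 14.3 × 64.3/(39.0 + 64.3) = 8.90 V.
With the load, Rb becomes Rb‖R_L = 46.27 kΩ, so V = 14.3 × 46.27/85.27 = 7.76 V.

Unloaded: 8.90 V; loaded: 7.76 V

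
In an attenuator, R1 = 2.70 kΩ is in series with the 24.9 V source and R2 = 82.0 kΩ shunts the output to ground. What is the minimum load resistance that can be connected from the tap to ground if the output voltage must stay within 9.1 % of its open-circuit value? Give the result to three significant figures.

R_L(min) ≈ 26.1 kΩ

Output resistance R_th = R1‖R2 = (2.70 × 82.0)/84.70 = 2.614 kΩ.
The fractional drop is R_th/(R_th + R_L); requiring this ≤ 0.0910 gives R_L ≥ R_th(1/0.0910 − 1) = 2.614 × 9.989 = 26.1 kΩ.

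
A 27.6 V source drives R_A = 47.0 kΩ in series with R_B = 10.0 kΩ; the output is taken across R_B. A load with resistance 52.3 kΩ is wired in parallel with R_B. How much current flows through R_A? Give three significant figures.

R_B‖R_L = 8.395 kΩ, so the source sees R_A + R_B‖R_L = 55.39 kΩ.
I = 27.6 V / 55.39 kΩ = 0.498 mA.

I ≈ 0.498 mA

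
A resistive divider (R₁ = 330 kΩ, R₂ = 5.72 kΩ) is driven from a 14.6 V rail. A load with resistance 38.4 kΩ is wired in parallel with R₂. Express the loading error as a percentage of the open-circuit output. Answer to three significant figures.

Unloaded V = 14.6 × 5.72/335.7 = 0.24875 V.
Loaded: R₂‖R_L = 4.978 kΩ, giving V = 14.6 × 4.978/335.0 = 0.21698 V.
Drop = (0.24875 − 0.21698) / 0.24875 = 12.8 %.

12.8 %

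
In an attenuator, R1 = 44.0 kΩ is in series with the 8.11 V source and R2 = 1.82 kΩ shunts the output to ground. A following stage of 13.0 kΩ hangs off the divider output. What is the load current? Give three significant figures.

I_L ≈ 0.0218 mA

R2‖R_L = 1.596 kΩ; V_out = 8.11 × 1.596/45.60 = 0.2840 V.
I_L = V_out / R_L = 0.2840 / 13.0 kΩ = 0.0218 mA.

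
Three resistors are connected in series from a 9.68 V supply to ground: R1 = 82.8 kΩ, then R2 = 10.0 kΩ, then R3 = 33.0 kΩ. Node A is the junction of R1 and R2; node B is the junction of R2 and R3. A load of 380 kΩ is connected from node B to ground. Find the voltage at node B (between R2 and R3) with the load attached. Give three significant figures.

At node B, R3 is in parallel with the load: R3‖R_L = 30.36 kΩ.
Below node A the resistance is R2 + (R3‖R_L) = 40.36 kΩ, so V_A = 9.68 × 40.36/123.2 = 3.172 V.
Then V_B = V_A × (R3‖R_L)/(R2 + R3‖R_L) = 3.172 × 30.36/40.36 = 2.39 V.

V ≈ 2.39 V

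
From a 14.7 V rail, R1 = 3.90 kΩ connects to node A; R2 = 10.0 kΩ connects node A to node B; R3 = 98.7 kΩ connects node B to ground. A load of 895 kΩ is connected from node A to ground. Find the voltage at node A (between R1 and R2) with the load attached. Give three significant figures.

V ≈ 14.1 V

Below node A the series string R2+R3 = 108.7 kΩ sits in parallel with the 895 kΩ load: 96.93 kΩ.
V_A = 14.7 × 96.93/(3.90 + 96.93) = 14.1 V.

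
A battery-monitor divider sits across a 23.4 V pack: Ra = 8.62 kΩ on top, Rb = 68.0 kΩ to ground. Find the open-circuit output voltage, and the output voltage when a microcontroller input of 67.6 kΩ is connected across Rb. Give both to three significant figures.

Unloaded: 20.8 V; loaded: 18.7 V

Open-circuit: V = 23.4 × 68.0/(8.62 + 68.0) = 20.8 V.
With the load, Rb becomes Rb‖R_L = 33.90 kΩ, so V = 23.4 × 33.90/42.52 = 18.7 V.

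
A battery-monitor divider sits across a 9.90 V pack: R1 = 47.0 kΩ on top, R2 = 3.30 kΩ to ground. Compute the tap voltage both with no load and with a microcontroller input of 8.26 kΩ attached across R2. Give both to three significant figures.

Unloaded: 0.650 V; loaded: 0.473 V

Open-circuit: V = 9.90 × 3.30/(47.0 + 3.30) = 0.650 V.
With the load, R2 becomes R2‖R_L = 2.358 kΩ, so V = 9.90 × 2.358/49.36 = 0.473 V.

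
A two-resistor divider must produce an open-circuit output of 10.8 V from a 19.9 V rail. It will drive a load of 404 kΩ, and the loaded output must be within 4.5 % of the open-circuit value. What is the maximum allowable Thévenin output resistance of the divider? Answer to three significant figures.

Loading drop = R_th/(R_th + R_L) ≤ 0.0450, so R_th ≤ R_L · ε/(1−ε) = 404 kΩ × 0.0450/0.9550 = 19.0 kΩ.
(Any R1, R2 with R2/(R1+R2) = 0.543 and R1‖R2 ≤ 19.0 kΩ will meet the spec.)

R_th ≤ 19.0 kΩ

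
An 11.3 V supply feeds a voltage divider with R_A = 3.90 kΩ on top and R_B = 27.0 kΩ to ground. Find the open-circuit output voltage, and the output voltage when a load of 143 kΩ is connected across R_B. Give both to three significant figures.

Open-circuit: V = 11.3 × 27.0/(3.90 + 27.0) = 9.87 V.
With the load, R_B becomes R_B‖R_L = 22.71 kΩ, so V = 11.3 × 22.71/26.61 = 9.64 V.

Unloaded: 9.87 V; loaded: 9.64 V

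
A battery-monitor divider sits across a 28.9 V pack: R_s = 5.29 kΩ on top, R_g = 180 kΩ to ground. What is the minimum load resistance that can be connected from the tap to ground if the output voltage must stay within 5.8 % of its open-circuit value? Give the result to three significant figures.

R_L(min) ≈ 83.5 kΩ

Output resistance R_th = R_s‖R_g = (5.29 × 180)/185.3 = 5.139 kΩ.
The fractional drop is R_th/(R_th + R_L); requiring this ≤ 0.0580 gives R_L ≥ R_th(1/0.0580 − 1) = 5.139 × 16.24 = 83.5 kΩ.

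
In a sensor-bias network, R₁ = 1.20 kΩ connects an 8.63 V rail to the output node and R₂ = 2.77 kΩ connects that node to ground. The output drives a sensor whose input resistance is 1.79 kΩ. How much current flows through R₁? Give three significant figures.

I ≈ 3.77 mA

R₂‖R_L = 1.087 kΩ, so the source sees R₁ + R₂‖R_L = 2.287 kΩ.
I = 8.63 V / 2.287 kΩ = 3.77 mA.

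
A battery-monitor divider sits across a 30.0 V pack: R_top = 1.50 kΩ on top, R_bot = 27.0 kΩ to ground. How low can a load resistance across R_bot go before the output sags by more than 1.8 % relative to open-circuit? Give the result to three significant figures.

R_L(min) ≈ 77.5 kΩ

Output resistance R_th = R_top‖R_bot = (1.50 × 27.0)/28.50 = 1.421 kΩ.
The fractional drop is R_th/(R_th + R_L); requiring this ≤ 0.0180 gives R_L ≥ R_th(1/0.0180 − 1) = 1.421 × 54.56 = 77.5 kΩ.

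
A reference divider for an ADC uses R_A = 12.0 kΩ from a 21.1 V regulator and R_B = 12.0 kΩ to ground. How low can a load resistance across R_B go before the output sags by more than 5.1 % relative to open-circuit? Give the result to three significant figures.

R_L(min) ≈ 112 kΩ

Output resistance R_th = R_A‖R_B = (12.0 × 12.0)/24.00 = 6.000 kΩ.
The fractional drop is R_th/(R_th + R_L); requiring this ≤ 0.0510 gives R_L ≥ R_th(1/0.0510 − 1) = 6.000 × 18.61 = 112 kΩ.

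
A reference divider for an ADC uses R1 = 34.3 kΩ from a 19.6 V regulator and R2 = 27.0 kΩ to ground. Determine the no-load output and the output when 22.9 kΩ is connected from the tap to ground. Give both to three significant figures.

Unloaded: 8.63 V; loaded: 5.20 V

Open-circuit: V = 19.6 × 27.0/(34.3 + 27.0) = 8.63 V.
With the load, R2 becomes R2‖R_L = 12.39 kΩ, so V = 19.6 × 12.39/46.69 = 5.20 V.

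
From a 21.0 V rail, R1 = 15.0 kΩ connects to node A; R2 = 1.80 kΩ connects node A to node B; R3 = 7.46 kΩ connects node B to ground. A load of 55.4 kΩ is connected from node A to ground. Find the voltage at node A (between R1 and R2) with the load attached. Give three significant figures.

V ≈ 7.26 V

Below node A the series string R2+R3 = 9.260 kΩ sits in parallel with the 55.4 kΩ load: 7.934 kΩ.
V_A = 21.0 × 7.934/(15.0 + 7.934) = 7.26 V.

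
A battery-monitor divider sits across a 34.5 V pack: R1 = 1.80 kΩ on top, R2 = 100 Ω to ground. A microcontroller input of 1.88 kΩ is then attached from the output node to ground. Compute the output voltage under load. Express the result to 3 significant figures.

V_out ≈ 1.73 V

The load sits in parallel with R2: R2‖R_L = (100 × 1880) / (100 + 1880) = 94.95 Ω.
V_out = 34.5 × 94.95 / (1800 + 94.95) = 34.5 × 94.95/1895 = 1.73 V.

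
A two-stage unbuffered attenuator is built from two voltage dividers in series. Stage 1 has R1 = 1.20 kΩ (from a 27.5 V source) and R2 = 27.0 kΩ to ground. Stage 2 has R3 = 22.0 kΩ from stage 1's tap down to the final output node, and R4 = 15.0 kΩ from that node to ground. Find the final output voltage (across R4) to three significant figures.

V_out ≈ 10.4 V

Stage 2 presents R3+R4 = 37.00 kΩ as a load on stage 1's tap.
Stage 1's lower leg becomes R2‖(R3+R4) = 15.61 kΩ, so V_mid = 27.5 × 15.61/16.81 = 25.54 V.
Stage 2 is itself unloaded: V_out = V_mid × R4/(R3+R4) = 25.54 × 15.0/37.00 = 10.4 V.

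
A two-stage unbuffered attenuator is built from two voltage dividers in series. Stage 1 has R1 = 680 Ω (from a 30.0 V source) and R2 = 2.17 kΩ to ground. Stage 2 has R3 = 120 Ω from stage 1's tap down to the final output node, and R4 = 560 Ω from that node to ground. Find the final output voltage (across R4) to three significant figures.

Stage 2 presents R3+R4 = 680.0 Ω as a load on stage 1's tap.
Stage 1's lower leg becomes R2‖(R3+R4) = 517.8 Ω, so V_mid = 30.0 × 517.8/1198 = 12.97 V.
Stage 2 is itself unloaded: V_out = V_mid × R4/(R3+R4) = 12.97 × 560/680.0 = 10.7 V.

V_out ≈ 10.7 V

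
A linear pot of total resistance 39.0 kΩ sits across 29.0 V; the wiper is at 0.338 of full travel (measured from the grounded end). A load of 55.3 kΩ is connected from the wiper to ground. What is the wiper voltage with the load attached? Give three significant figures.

The wiper splits the pot into (1−α)R = 25.82 kΩ above and αR = 13.18 kΩ below.
Lower section ‖ load = 10.64 kΩ.
V_wiper = 29.0 × 10.64/(25.82 + 10.64) = 8.47 V.

V ≈ 8.47 V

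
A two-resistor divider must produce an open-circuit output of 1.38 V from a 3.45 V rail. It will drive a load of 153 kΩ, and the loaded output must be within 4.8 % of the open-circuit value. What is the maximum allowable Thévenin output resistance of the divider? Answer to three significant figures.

R_th ≤ 7.71 kΩ

Loading drop = R_th/(R_th + R_L) ≤ 0.0480, so R_th ≤ R_L · ε/(1−ε) = 153 kΩ × 0.0480/0.9520 = 7.71 kΩ.
(Any R1, R2 with R2/(R1+R2) = 0.400 and R1‖R2 ≤ 7.71 kΩ will meet the spec.)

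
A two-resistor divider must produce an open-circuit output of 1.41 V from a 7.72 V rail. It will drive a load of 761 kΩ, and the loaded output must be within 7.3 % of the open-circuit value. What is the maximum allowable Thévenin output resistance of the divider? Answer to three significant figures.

R_th ≤ 59.9 kΩ

Loading drop = R_th/(R_th + R_L) ≤ 0.0730, so R_th ≤ R_L · ε/(1−ε) = 761 kΩ × 0.0730/0.9270 = 59.9 kΩ.
(Any R1, R2 with R2/(R1+R2) = 0.183 and R1‖R2 ≤ 59.9 kΩ will meet the spec.)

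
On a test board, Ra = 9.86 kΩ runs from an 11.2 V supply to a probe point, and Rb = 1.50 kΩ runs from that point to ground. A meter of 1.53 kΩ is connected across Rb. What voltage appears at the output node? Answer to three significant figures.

V_out ≈ 0.799 V

The load sits in parallel with Rb: Rb‖R_L = (1.50 × 1.53) / (1.50 + 1.53) = 0.7574 kΩ.
V_out = 11.2 × 0.7574 / (9.86 + 0.7574) = 11.2 × 0.7574/10.62 = 0.799 V.
(Unloaded it would have been 1.48 V.)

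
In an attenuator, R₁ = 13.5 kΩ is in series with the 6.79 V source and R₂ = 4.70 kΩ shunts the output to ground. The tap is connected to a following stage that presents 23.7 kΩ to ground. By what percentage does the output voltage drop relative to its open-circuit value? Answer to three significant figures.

12.8 %

The divider's output (Thévenin) resistance is R₁‖R₂ = 3.486 kΩ.
Fractional drop under load = R_th/(R_th + R_L) = 3.486 / (3.486 + 23.7) = 0.1282.
So the output falls by 12.8 %.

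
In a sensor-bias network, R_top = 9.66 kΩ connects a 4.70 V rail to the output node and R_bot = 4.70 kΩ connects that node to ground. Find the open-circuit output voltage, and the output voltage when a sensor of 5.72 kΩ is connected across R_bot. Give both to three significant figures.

Unloaded: 1.54 V; loaded: 0.991 V

Open-circuit: V = 4.70 × 4.70/(9.66 + 4.70) = 1.54 V.
With the load, R_bot becomes R_bot‖R_L = 2.580 kΩ, so V = 4.70 × 2.580/12.24 = 0.991 V.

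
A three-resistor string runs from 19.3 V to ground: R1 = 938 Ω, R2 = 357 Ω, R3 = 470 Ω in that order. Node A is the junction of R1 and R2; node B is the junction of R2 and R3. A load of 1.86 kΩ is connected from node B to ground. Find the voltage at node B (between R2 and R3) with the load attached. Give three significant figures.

At node B, R3 is in parallel with the load: R3‖R_L = 375.2 Ω.
Below node A the resistance is R2 + (R3‖R_L) = 732.2 Ω, so V_A = 19.3 × 732.2/1670 = 8.461 V.
Then V_B = V_A × (R3‖R_L)/(R2 + R3‖R_L) = 8.461 × 375.2/732.2 = 4.34 V.

V ≈ 4.34 V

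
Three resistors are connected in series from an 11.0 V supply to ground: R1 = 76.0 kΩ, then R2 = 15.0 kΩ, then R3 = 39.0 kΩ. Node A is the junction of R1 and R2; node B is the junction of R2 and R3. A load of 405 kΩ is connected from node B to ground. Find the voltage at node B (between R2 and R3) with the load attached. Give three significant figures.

At node B, R3 is in parallel with the load: R3‖R_L = 35.57 kΩ.
Below node A the resistance is R2 + (R3‖R_L) = 50.57 kΩ, so V_A = 11.0 × 50.57/126.6 = 4.395 V.
Then V_B = V_A × (R3‖R_L)/(R2 + R3‖R_L) = 4.395 × 35.57/50.57 = 3.09 V.

V ≈ 3.09 V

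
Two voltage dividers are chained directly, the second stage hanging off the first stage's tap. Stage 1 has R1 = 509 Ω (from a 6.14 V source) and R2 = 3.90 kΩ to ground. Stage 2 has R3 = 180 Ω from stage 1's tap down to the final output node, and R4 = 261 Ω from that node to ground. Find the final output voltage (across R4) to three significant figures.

V_out ≈ 1.59 V

Stage 2 presents R3+R4 = 441.0 Ω as a load on stage 1's tap.
Stage 1's lower leg becomes R2‖(R3+R4) = 396.2 Ω, so V_mid = 6.14 × 396.2/905.2 = 2.687 V.
Stage 2 is itself unloaded: V_out = V_mid × R4/(R3+R4) = 2.687 × 261/441.0 = 1.59 V.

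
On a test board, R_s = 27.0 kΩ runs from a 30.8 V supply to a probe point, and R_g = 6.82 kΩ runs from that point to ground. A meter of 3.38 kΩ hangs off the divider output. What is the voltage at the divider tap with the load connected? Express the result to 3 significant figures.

The load sits in parallel with R_g: R_g‖R_L = (6.82 × 3.38) / (6.82 + 3.38) = 2.260 kΩ.
V_out = 30.8 × 2.260 / (27.0 + 2.260) = 30.8 × 2.260/29.26 = 2.38 V.
(Unloaded it would have been 6.21 V.)

V_out ≈ 2.38 V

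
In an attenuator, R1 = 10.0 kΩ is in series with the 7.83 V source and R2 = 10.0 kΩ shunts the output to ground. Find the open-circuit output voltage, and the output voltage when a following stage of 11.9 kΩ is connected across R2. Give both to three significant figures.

Open-circuit: V = 7.83 × 10.0/(10.0 + 10.0) = 3.92 V.
With the load, R2 becomes R2‖R_L = 5.434 kΩ, so V = 7.83 × 5.434/15.43 = 2.76 V.

Unloaded: 3.92 V; loaded: 2.76 V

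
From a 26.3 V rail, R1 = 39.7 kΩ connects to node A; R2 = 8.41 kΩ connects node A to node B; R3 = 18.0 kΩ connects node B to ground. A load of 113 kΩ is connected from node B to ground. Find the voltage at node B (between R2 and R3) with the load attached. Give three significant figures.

V ≈ 6.42 V

At node B, R3 is in parallel with the load: R3‖R_L = 15.53 kΩ.
Below node A the resistance is R2 + (R3‖R_L) = 23.94 kΩ, so V_A = 26.3 × 23.94/63.64 = 9.893 V.
Then V_B = V_A × (R3‖R_L)/(R2 + R3‖R_L) = 9.893 × 15.53/23.94 = 6.42 V.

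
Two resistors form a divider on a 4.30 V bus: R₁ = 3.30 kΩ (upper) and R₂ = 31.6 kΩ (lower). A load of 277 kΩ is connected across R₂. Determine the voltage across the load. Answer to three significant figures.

V_out ≈ 3.85 V

The load sits in parallel with R₂: R₂‖R_L = (31.6 × 277) / (31.6 + 277) = 28.36 kΩ.
V_out = 4.30 × 28.36 / (3.30 + 28.36) = 4.30 × 28.36/31.66 = 3.85 V.
(Unloaded it would have been 3.89 V.)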